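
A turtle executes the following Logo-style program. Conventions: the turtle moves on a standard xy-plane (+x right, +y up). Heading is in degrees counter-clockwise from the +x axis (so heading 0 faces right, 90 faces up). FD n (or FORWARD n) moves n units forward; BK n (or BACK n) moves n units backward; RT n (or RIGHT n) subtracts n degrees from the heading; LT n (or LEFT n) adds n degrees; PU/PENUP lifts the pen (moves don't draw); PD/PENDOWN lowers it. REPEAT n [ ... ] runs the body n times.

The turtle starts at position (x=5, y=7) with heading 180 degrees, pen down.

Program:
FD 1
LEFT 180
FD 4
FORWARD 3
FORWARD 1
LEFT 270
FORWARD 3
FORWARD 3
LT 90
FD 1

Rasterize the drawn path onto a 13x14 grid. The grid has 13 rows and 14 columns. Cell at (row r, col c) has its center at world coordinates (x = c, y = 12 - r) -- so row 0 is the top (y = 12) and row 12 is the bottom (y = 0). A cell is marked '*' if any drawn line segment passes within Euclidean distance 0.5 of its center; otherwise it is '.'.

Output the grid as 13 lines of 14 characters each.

Segment 0: (5,7) -> (4,7)
Segment 1: (4,7) -> (8,7)
Segment 2: (8,7) -> (11,7)
Segment 3: (11,7) -> (12,7)
Segment 4: (12,7) -> (12,4)
Segment 5: (12,4) -> (12,1)
Segment 6: (12,1) -> (13,1)

Answer: ..............
..............
..............
..............
..............
....*********.
............*.
............*.
............*.
............*.
............*.
............**
..............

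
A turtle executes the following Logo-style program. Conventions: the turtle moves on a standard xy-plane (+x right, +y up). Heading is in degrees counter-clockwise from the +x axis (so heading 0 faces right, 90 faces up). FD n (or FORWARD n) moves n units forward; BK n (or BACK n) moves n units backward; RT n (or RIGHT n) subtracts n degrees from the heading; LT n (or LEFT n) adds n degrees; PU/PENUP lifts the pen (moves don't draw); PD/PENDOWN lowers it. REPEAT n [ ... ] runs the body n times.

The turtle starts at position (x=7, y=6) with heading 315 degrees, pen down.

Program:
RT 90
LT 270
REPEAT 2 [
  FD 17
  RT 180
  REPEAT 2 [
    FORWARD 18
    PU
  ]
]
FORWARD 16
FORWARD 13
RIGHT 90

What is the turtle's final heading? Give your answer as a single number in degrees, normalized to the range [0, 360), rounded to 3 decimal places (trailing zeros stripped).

Executing turtle program step by step:
Start: pos=(7,6), heading=315, pen down
RT 90: heading 315 -> 225
LT 270: heading 225 -> 135
REPEAT 2 [
  -- iteration 1/2 --
  FD 17: (7,6) -> (-5.021,18.021) [heading=135, draw]
  RT 180: heading 135 -> 315
  REPEAT 2 [
    -- iteration 1/2 --
    FD 18: (-5.021,18.021) -> (7.707,5.293) [heading=315, draw]
    PU: pen up
    -- iteration 2/2 --
    FD 18: (7.707,5.293) -> (20.435,-7.435) [heading=315, move]
    PU: pen up
  ]
  -- iteration 2/2 --
  FD 17: (20.435,-7.435) -> (32.456,-19.456) [heading=315, move]
  RT 180: heading 315 -> 135
  REPEAT 2 [
    -- iteration 1/2 --
    FD 18: (32.456,-19.456) -> (19.728,-6.728) [heading=135, move]
    PU: pen up
    -- iteration 2/2 --
    FD 18: (19.728,-6.728) -> (7,6) [heading=135, move]
    PU: pen up
  ]
]
FD 16: (7,6) -> (-4.314,17.314) [heading=135, move]
FD 13: (-4.314,17.314) -> (-13.506,26.506) [heading=135, move]
RT 90: heading 135 -> 45
Final: pos=(-13.506,26.506), heading=45, 2 segment(s) drawn

Answer: 45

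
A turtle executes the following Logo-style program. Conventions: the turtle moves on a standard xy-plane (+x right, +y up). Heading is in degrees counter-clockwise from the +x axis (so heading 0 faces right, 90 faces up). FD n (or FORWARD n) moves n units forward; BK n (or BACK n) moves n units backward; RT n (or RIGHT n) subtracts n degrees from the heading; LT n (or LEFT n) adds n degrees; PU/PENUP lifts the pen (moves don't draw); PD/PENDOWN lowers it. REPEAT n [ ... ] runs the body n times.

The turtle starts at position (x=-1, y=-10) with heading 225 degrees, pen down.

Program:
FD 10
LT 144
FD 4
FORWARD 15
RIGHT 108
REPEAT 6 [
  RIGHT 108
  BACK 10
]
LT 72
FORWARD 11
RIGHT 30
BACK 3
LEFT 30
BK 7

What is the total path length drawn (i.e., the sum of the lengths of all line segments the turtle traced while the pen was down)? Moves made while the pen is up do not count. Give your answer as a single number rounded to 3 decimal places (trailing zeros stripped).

Executing turtle program step by step:
Start: pos=(-1,-10), heading=225, pen down
FD 10: (-1,-10) -> (-8.071,-17.071) [heading=225, draw]
LT 144: heading 225 -> 9
FD 4: (-8.071,-17.071) -> (-4.12,-16.445) [heading=9, draw]
FD 15: (-4.12,-16.445) -> (10.695,-14.099) [heading=9, draw]
RT 108: heading 9 -> 261
REPEAT 6 [
  -- iteration 1/6 --
  RT 108: heading 261 -> 153
  BK 10: (10.695,-14.099) -> (19.605,-18.639) [heading=153, draw]
  -- iteration 2/6 --
  RT 108: heading 153 -> 45
  BK 10: (19.605,-18.639) -> (12.534,-25.71) [heading=45, draw]
  -- iteration 3/6 --
  RT 108: heading 45 -> 297
  BK 10: (12.534,-25.71) -> (7.994,-16.8) [heading=297, draw]
  -- iteration 4/6 --
  RT 108: heading 297 -> 189
  BK 10: (7.994,-16.8) -> (17.871,-15.235) [heading=189, draw]
  -- iteration 5/6 --
  RT 108: heading 189 -> 81
  BK 10: (17.871,-15.235) -> (16.307,-25.112) [heading=81, draw]
  -- iteration 6/6 --
  RT 108: heading 81 -> 333
  BK 10: (16.307,-25.112) -> (7.397,-20.572) [heading=333, draw]
]
LT 72: heading 333 -> 45
FD 11: (7.397,-20.572) -> (15.175,-12.794) [heading=45, draw]
RT 30: heading 45 -> 15
BK 3: (15.175,-12.794) -> (12.277,-13.571) [heading=15, draw]
LT 30: heading 15 -> 45
BK 7: (12.277,-13.571) -> (7.327,-18.52) [heading=45, draw]
Final: pos=(7.327,-18.52), heading=45, 12 segment(s) drawn

Segment lengths:
  seg 1: (-1,-10) -> (-8.071,-17.071), length = 10
  seg 2: (-8.071,-17.071) -> (-4.12,-16.445), length = 4
  seg 3: (-4.12,-16.445) -> (10.695,-14.099), length = 15
  seg 4: (10.695,-14.099) -> (19.605,-18.639), length = 10
  seg 5: (19.605,-18.639) -> (12.534,-25.71), length = 10
  seg 6: (12.534,-25.71) -> (7.994,-16.8), length = 10
  seg 7: (7.994,-16.8) -> (17.871,-15.235), length = 10
  seg 8: (17.871,-15.235) -> (16.307,-25.112), length = 10
  seg 9: (16.307,-25.112) -> (7.397,-20.572), length = 10
  seg 10: (7.397,-20.572) -> (15.175,-12.794), length = 11
  seg 11: (15.175,-12.794) -> (12.277,-13.571), length = 3
  seg 12: (12.277,-13.571) -> (7.327,-18.52), length = 7
Total = 110

Answer: 110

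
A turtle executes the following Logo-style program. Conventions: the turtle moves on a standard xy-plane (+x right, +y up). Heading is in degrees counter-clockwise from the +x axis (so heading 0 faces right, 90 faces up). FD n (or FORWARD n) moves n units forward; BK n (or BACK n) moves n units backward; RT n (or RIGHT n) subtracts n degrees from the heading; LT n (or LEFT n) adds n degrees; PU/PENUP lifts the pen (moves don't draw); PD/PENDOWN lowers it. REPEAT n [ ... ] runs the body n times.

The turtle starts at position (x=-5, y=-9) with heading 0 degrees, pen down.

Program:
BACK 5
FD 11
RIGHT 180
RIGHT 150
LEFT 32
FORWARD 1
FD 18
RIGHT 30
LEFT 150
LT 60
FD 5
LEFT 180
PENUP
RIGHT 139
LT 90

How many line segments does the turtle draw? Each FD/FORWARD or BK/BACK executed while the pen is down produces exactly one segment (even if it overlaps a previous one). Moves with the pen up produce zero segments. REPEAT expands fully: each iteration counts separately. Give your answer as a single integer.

Answer: 5

Derivation:
Executing turtle program step by step:
Start: pos=(-5,-9), heading=0, pen down
BK 5: (-5,-9) -> (-10,-9) [heading=0, draw]
FD 11: (-10,-9) -> (1,-9) [heading=0, draw]
RT 180: heading 0 -> 180
RT 150: heading 180 -> 30
LT 32: heading 30 -> 62
FD 1: (1,-9) -> (1.469,-8.117) [heading=62, draw]
FD 18: (1.469,-8.117) -> (9.92,7.776) [heading=62, draw]
RT 30: heading 62 -> 32
LT 150: heading 32 -> 182
LT 60: heading 182 -> 242
FD 5: (9.92,7.776) -> (7.573,3.361) [heading=242, draw]
LT 180: heading 242 -> 62
PU: pen up
RT 139: heading 62 -> 283
LT 90: heading 283 -> 13
Final: pos=(7.573,3.361), heading=13, 5 segment(s) drawn
Segments drawn: 5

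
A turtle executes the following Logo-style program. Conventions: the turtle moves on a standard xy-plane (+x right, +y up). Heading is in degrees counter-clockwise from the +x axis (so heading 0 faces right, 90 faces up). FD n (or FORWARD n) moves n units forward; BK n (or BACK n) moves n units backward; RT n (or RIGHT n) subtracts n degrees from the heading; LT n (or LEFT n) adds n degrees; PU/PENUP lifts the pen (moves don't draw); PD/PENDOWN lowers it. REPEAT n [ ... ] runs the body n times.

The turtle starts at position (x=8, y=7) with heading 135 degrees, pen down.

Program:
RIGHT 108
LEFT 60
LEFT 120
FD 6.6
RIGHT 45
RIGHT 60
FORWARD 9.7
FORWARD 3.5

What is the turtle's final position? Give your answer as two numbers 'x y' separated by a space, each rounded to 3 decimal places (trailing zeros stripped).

Answer: -0.625 16.915

Derivation:
Executing turtle program step by step:
Start: pos=(8,7), heading=135, pen down
RT 108: heading 135 -> 27
LT 60: heading 27 -> 87
LT 120: heading 87 -> 207
FD 6.6: (8,7) -> (2.119,4.004) [heading=207, draw]
RT 45: heading 207 -> 162
RT 60: heading 162 -> 102
FD 9.7: (2.119,4.004) -> (0.103,13.492) [heading=102, draw]
FD 3.5: (0.103,13.492) -> (-0.625,16.915) [heading=102, draw]
Final: pos=(-0.625,16.915), heading=102, 3 segment(s) drawn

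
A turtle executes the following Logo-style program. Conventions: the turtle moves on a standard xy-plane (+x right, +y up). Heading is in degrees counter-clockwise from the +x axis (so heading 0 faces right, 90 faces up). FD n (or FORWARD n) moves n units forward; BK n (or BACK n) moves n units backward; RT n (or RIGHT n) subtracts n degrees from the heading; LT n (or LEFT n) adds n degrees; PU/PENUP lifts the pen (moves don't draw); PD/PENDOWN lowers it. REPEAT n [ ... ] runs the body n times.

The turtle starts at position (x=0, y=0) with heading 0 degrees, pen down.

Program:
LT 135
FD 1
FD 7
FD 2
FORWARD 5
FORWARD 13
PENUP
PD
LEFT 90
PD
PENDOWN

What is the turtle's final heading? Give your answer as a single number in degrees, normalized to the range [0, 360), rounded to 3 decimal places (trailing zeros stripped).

Answer: 225

Derivation:
Executing turtle program step by step:
Start: pos=(0,0), heading=0, pen down
LT 135: heading 0 -> 135
FD 1: (0,0) -> (-0.707,0.707) [heading=135, draw]
FD 7: (-0.707,0.707) -> (-5.657,5.657) [heading=135, draw]
FD 2: (-5.657,5.657) -> (-7.071,7.071) [heading=135, draw]
FD 5: (-7.071,7.071) -> (-10.607,10.607) [heading=135, draw]
FD 13: (-10.607,10.607) -> (-19.799,19.799) [heading=135, draw]
PU: pen up
PD: pen down
LT 90: heading 135 -> 225
PD: pen down
PD: pen down
Final: pos=(-19.799,19.799), heading=225, 5 segment(s) drawn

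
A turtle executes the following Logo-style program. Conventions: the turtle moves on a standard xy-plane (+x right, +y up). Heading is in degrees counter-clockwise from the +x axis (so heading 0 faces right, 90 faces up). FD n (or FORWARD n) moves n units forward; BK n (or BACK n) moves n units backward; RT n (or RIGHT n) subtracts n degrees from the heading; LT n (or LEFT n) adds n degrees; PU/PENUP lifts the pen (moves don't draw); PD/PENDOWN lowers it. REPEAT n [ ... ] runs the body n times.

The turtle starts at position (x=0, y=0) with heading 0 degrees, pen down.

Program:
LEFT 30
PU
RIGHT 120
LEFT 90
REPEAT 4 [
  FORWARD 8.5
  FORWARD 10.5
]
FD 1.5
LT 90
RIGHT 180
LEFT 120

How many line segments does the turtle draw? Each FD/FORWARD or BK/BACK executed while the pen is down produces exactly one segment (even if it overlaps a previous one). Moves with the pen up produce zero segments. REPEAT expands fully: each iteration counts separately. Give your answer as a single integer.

Answer: 0

Derivation:
Executing turtle program step by step:
Start: pos=(0,0), heading=0, pen down
LT 30: heading 0 -> 30
PU: pen up
RT 120: heading 30 -> 270
LT 90: heading 270 -> 0
REPEAT 4 [
  -- iteration 1/4 --
  FD 8.5: (0,0) -> (8.5,0) [heading=0, move]
  FD 10.5: (8.5,0) -> (19,0) [heading=0, move]
  -- iteration 2/4 --
  FD 8.5: (19,0) -> (27.5,0) [heading=0, move]
  FD 10.5: (27.5,0) -> (38,0) [heading=0, move]
  -- iteration 3/4 --
  FD 8.5: (38,0) -> (46.5,0) [heading=0, move]
  FD 10.5: (46.5,0) -> (57,0) [heading=0, move]
  -- iteration 4/4 --
  FD 8.5: (57,0) -> (65.5,0) [heading=0, move]
  FD 10.5: (65.5,0) -> (76,0) [heading=0, move]
]
FD 1.5: (76,0) -> (77.5,0) [heading=0, move]
LT 90: heading 0 -> 90
RT 180: heading 90 -> 270
LT 120: heading 270 -> 30
Final: pos=(77.5,0), heading=30, 0 segment(s) drawn
Segments drawn: 0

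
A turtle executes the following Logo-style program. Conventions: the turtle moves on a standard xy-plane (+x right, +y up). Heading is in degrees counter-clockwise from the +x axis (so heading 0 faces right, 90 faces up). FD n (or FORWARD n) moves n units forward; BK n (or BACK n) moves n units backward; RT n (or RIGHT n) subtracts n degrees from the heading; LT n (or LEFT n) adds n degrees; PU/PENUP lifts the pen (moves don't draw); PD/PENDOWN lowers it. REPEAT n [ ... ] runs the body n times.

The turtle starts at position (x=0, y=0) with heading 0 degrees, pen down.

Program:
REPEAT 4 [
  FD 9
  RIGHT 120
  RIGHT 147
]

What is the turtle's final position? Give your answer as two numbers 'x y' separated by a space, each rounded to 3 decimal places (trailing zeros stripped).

Answer: 0.986 -0.842

Derivation:
Executing turtle program step by step:
Start: pos=(0,0), heading=0, pen down
REPEAT 4 [
  -- iteration 1/4 --
  FD 9: (0,0) -> (9,0) [heading=0, draw]
  RT 120: heading 0 -> 240
  RT 147: heading 240 -> 93
  -- iteration 2/4 --
  FD 9: (9,0) -> (8.529,8.988) [heading=93, draw]
  RT 120: heading 93 -> 333
  RT 147: heading 333 -> 186
  -- iteration 3/4 --
  FD 9: (8.529,8.988) -> (-0.422,8.047) [heading=186, draw]
  RT 120: heading 186 -> 66
  RT 147: heading 66 -> 279
  -- iteration 4/4 --
  FD 9: (-0.422,8.047) -> (0.986,-0.842) [heading=279, draw]
  RT 120: heading 279 -> 159
  RT 147: heading 159 -> 12
]
Final: pos=(0.986,-0.842), heading=12, 4 segment(s) drawn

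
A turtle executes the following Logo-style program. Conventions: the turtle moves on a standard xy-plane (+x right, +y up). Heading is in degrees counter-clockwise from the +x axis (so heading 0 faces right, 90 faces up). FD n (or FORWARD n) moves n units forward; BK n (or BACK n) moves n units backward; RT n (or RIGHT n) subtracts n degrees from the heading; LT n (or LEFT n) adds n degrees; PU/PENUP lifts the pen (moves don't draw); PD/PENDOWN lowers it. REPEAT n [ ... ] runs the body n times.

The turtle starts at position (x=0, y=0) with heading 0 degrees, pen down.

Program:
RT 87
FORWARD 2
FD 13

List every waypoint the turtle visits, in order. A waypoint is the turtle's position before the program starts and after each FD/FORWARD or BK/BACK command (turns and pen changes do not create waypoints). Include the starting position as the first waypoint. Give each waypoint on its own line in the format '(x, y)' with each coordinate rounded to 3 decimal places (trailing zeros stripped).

Executing turtle program step by step:
Start: pos=(0,0), heading=0, pen down
RT 87: heading 0 -> 273
FD 2: (0,0) -> (0.105,-1.997) [heading=273, draw]
FD 13: (0.105,-1.997) -> (0.785,-14.979) [heading=273, draw]
Final: pos=(0.785,-14.979), heading=273, 2 segment(s) drawn
Waypoints (3 total):
(0, 0)
(0.105, -1.997)
(0.785, -14.979)

Answer: (0, 0)
(0.105, -1.997)
(0.785, -14.979)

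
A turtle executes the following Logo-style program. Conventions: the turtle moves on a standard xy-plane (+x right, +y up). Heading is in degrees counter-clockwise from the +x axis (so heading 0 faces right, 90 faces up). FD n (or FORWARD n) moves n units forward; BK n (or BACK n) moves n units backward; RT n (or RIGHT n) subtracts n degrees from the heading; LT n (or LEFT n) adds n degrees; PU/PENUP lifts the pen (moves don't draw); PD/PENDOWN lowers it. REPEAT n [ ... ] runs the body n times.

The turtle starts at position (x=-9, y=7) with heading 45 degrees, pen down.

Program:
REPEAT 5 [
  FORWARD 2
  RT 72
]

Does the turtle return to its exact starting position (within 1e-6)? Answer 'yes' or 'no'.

Executing turtle program step by step:
Start: pos=(-9,7), heading=45, pen down
REPEAT 5 [
  -- iteration 1/5 --
  FD 2: (-9,7) -> (-7.586,8.414) [heading=45, draw]
  RT 72: heading 45 -> 333
  -- iteration 2/5 --
  FD 2: (-7.586,8.414) -> (-5.804,7.506) [heading=333, draw]
  RT 72: heading 333 -> 261
  -- iteration 3/5 --
  FD 2: (-5.804,7.506) -> (-6.117,5.531) [heading=261, draw]
  RT 72: heading 261 -> 189
  -- iteration 4/5 --
  FD 2: (-6.117,5.531) -> (-8.092,5.218) [heading=189, draw]
  RT 72: heading 189 -> 117
  -- iteration 5/5 --
  FD 2: (-8.092,5.218) -> (-9,7) [heading=117, draw]
  RT 72: heading 117 -> 45
]
Final: pos=(-9,7), heading=45, 5 segment(s) drawn

Start position: (-9, 7)
Final position: (-9, 7)
Distance = 0; < 1e-6 -> CLOSED

Answer: yes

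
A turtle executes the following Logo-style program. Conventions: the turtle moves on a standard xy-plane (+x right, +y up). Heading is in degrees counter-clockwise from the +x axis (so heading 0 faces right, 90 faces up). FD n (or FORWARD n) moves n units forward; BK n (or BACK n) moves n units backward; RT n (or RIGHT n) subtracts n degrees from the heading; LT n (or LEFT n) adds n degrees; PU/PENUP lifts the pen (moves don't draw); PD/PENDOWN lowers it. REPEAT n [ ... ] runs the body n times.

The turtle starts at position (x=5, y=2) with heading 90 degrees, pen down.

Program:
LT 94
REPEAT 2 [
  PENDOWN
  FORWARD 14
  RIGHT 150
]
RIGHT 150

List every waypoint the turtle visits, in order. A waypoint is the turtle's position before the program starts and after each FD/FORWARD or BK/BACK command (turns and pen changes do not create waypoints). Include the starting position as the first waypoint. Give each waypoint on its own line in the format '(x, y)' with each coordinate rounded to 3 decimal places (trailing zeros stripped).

Answer: (5, 2)
(-8.966, 1.023)
(2.641, 8.852)

Derivation:
Executing turtle program step by step:
Start: pos=(5,2), heading=90, pen down
LT 94: heading 90 -> 184
REPEAT 2 [
  -- iteration 1/2 --
  PD: pen down
  FD 14: (5,2) -> (-8.966,1.023) [heading=184, draw]
  RT 150: heading 184 -> 34
  -- iteration 2/2 --
  PD: pen down
  FD 14: (-8.966,1.023) -> (2.641,8.852) [heading=34, draw]
  RT 150: heading 34 -> 244
]
RT 150: heading 244 -> 94
Final: pos=(2.641,8.852), heading=94, 2 segment(s) drawn
Waypoints (3 total):
(5, 2)
(-8.966, 1.023)
(2.641, 8.852)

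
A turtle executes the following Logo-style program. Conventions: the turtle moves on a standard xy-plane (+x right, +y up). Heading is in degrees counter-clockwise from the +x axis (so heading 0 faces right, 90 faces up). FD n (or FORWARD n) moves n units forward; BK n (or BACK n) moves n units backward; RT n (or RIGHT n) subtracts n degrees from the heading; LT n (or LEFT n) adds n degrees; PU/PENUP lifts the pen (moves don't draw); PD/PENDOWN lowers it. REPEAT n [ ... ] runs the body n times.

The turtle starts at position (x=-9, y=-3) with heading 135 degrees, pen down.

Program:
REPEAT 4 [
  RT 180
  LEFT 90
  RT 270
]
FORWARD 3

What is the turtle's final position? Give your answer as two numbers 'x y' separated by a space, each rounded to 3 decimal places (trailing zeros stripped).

Executing turtle program step by step:
Start: pos=(-9,-3), heading=135, pen down
REPEAT 4 [
  -- iteration 1/4 --
  RT 180: heading 135 -> 315
  LT 90: heading 315 -> 45
  RT 270: heading 45 -> 135
  -- iteration 2/4 --
  RT 180: heading 135 -> 315
  LT 90: heading 315 -> 45
  RT 270: heading 45 -> 135
  -- iteration 3/4 --
  RT 180: heading 135 -> 315
  LT 90: heading 315 -> 45
  RT 270: heading 45 -> 135
  -- iteration 4/4 --
  RT 180: heading 135 -> 315
  LT 90: heading 315 -> 45
  RT 270: heading 45 -> 135
]
FD 3: (-9,-3) -> (-11.121,-0.879) [heading=135, draw]
Final: pos=(-11.121,-0.879), heading=135, 1 segment(s) drawn

Answer: -11.121 -0.879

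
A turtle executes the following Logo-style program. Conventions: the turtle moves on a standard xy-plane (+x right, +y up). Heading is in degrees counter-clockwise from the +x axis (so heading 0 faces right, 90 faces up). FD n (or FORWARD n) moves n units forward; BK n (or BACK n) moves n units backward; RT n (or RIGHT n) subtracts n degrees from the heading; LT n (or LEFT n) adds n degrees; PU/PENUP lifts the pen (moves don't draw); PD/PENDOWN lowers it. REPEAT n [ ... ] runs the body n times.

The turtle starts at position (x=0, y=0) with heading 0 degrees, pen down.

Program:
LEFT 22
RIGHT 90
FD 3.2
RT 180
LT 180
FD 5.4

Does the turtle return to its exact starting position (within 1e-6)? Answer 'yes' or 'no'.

Answer: no

Derivation:
Executing turtle program step by step:
Start: pos=(0,0), heading=0, pen down
LT 22: heading 0 -> 22
RT 90: heading 22 -> 292
FD 3.2: (0,0) -> (1.199,-2.967) [heading=292, draw]
RT 180: heading 292 -> 112
LT 180: heading 112 -> 292
FD 5.4: (1.199,-2.967) -> (3.222,-7.974) [heading=292, draw]
Final: pos=(3.222,-7.974), heading=292, 2 segment(s) drawn

Start position: (0, 0)
Final position: (3.222, -7.974)
Distance = 8.6; >= 1e-6 -> NOT closed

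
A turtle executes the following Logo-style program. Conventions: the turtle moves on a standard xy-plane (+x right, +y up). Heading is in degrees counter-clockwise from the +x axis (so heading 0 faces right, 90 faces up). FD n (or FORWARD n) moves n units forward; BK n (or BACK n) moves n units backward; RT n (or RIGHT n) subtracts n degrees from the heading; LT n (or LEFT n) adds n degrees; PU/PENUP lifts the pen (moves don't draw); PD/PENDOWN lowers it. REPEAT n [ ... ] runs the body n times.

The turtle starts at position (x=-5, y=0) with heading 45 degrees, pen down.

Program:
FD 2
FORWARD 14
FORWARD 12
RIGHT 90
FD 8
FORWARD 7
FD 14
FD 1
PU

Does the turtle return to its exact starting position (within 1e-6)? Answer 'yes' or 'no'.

Executing turtle program step by step:
Start: pos=(-5,0), heading=45, pen down
FD 2: (-5,0) -> (-3.586,1.414) [heading=45, draw]
FD 14: (-3.586,1.414) -> (6.314,11.314) [heading=45, draw]
FD 12: (6.314,11.314) -> (14.799,19.799) [heading=45, draw]
RT 90: heading 45 -> 315
FD 8: (14.799,19.799) -> (20.456,14.142) [heading=315, draw]
FD 7: (20.456,14.142) -> (25.406,9.192) [heading=315, draw]
FD 14: (25.406,9.192) -> (35.305,-0.707) [heading=315, draw]
FD 1: (35.305,-0.707) -> (36.012,-1.414) [heading=315, draw]
PU: pen up
Final: pos=(36.012,-1.414), heading=315, 7 segment(s) drawn

Start position: (-5, 0)
Final position: (36.012, -1.414)
Distance = 41.037; >= 1e-6 -> NOT closed

Answer: no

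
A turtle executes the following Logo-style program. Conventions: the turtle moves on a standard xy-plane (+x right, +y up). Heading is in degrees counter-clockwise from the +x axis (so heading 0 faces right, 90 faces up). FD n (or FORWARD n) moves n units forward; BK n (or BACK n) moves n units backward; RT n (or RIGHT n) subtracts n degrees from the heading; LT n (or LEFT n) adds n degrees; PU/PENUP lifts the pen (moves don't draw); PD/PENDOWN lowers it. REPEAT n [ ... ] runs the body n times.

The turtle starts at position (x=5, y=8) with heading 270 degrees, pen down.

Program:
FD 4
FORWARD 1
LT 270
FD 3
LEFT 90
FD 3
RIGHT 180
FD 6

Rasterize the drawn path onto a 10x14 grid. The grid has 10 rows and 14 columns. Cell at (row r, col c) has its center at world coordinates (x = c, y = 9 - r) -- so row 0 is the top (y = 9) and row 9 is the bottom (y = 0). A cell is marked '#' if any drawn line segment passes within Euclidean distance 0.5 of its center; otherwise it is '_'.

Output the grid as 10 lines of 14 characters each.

Answer: ______________
_____#________
_____#________
__#__#________
__#__#________
__#__#________
__####________
__#___________
__#___________
__#___________

Derivation:
Segment 0: (5,8) -> (5,4)
Segment 1: (5,4) -> (5,3)
Segment 2: (5,3) -> (2,3)
Segment 3: (2,3) -> (2,0)
Segment 4: (2,0) -> (2,6)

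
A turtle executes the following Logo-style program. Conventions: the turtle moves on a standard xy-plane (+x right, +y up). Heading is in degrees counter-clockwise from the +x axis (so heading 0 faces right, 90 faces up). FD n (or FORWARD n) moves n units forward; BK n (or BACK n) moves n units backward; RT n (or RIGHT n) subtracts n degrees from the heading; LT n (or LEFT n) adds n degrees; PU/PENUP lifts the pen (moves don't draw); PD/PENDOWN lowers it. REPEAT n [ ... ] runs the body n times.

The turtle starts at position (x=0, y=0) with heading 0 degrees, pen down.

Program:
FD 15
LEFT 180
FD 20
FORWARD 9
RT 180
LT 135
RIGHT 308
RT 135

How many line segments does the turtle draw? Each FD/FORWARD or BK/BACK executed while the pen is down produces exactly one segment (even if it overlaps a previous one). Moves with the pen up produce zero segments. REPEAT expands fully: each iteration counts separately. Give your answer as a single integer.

Answer: 3

Derivation:
Executing turtle program step by step:
Start: pos=(0,0), heading=0, pen down
FD 15: (0,0) -> (15,0) [heading=0, draw]
LT 180: heading 0 -> 180
FD 20: (15,0) -> (-5,0) [heading=180, draw]
FD 9: (-5,0) -> (-14,0) [heading=180, draw]
RT 180: heading 180 -> 0
LT 135: heading 0 -> 135
RT 308: heading 135 -> 187
RT 135: heading 187 -> 52
Final: pos=(-14,0), heading=52, 3 segment(s) drawn
Segments drawn: 3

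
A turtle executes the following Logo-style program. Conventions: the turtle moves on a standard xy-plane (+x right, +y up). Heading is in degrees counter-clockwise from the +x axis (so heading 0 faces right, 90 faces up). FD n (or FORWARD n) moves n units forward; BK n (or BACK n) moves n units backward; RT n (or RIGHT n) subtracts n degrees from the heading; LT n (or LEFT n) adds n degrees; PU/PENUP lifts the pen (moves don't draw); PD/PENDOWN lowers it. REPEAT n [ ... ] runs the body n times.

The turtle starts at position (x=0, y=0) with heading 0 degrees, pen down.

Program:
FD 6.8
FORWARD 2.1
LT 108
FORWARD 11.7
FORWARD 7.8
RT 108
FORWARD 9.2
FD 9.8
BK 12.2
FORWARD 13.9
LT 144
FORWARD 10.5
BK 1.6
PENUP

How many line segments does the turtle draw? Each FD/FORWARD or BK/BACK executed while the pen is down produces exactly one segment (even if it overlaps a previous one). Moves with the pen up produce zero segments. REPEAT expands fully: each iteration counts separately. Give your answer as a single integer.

Answer: 10

Derivation:
Executing turtle program step by step:
Start: pos=(0,0), heading=0, pen down
FD 6.8: (0,0) -> (6.8,0) [heading=0, draw]
FD 2.1: (6.8,0) -> (8.9,0) [heading=0, draw]
LT 108: heading 0 -> 108
FD 11.7: (8.9,0) -> (5.285,11.127) [heading=108, draw]
FD 7.8: (5.285,11.127) -> (2.874,18.546) [heading=108, draw]
RT 108: heading 108 -> 0
FD 9.2: (2.874,18.546) -> (12.074,18.546) [heading=0, draw]
FD 9.8: (12.074,18.546) -> (21.874,18.546) [heading=0, draw]
BK 12.2: (21.874,18.546) -> (9.674,18.546) [heading=0, draw]
FD 13.9: (9.674,18.546) -> (23.574,18.546) [heading=0, draw]
LT 144: heading 0 -> 144
FD 10.5: (23.574,18.546) -> (15.079,24.717) [heading=144, draw]
BK 1.6: (15.079,24.717) -> (16.374,23.777) [heading=144, draw]
PU: pen up
Final: pos=(16.374,23.777), heading=144, 10 segment(s) drawn
Segments drawn: 10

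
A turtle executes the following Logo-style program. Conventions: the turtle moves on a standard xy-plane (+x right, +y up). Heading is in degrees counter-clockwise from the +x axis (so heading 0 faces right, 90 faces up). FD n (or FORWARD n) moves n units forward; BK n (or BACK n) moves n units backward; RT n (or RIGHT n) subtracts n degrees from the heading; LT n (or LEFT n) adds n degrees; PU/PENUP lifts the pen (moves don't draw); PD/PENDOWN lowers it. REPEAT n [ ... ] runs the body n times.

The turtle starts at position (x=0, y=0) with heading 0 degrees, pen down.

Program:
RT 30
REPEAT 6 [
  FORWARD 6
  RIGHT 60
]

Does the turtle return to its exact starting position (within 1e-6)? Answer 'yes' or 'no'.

Executing turtle program step by step:
Start: pos=(0,0), heading=0, pen down
RT 30: heading 0 -> 330
REPEAT 6 [
  -- iteration 1/6 --
  FD 6: (0,0) -> (5.196,-3) [heading=330, draw]
  RT 60: heading 330 -> 270
  -- iteration 2/6 --
  FD 6: (5.196,-3) -> (5.196,-9) [heading=270, draw]
  RT 60: heading 270 -> 210
  -- iteration 3/6 --
  FD 6: (5.196,-9) -> (0,-12) [heading=210, draw]
  RT 60: heading 210 -> 150
  -- iteration 4/6 --
  FD 6: (0,-12) -> (-5.196,-9) [heading=150, draw]
  RT 60: heading 150 -> 90
  -- iteration 5/6 --
  FD 6: (-5.196,-9) -> (-5.196,-3) [heading=90, draw]
  RT 60: heading 90 -> 30
  -- iteration 6/6 --
  FD 6: (-5.196,-3) -> (0,0) [heading=30, draw]
  RT 60: heading 30 -> 330
]
Final: pos=(0,0), heading=330, 6 segment(s) drawn

Start position: (0, 0)
Final position: (0, 0)
Distance = 0; < 1e-6 -> CLOSED

Answer: yes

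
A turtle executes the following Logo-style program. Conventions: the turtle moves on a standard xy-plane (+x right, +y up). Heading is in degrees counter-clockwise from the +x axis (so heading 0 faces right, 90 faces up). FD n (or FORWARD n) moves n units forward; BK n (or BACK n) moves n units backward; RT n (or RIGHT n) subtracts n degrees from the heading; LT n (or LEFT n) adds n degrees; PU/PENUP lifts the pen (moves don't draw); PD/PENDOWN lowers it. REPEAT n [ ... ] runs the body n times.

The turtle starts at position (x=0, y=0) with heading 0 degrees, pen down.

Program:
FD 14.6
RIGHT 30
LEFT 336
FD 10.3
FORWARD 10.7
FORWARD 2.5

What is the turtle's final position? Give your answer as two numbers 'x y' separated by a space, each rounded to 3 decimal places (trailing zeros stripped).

Executing turtle program step by step:
Start: pos=(0,0), heading=0, pen down
FD 14.6: (0,0) -> (14.6,0) [heading=0, draw]
RT 30: heading 0 -> 330
LT 336: heading 330 -> 306
FD 10.3: (14.6,0) -> (20.654,-8.333) [heading=306, draw]
FD 10.7: (20.654,-8.333) -> (26.943,-16.989) [heading=306, draw]
FD 2.5: (26.943,-16.989) -> (28.413,-19.012) [heading=306, draw]
Final: pos=(28.413,-19.012), heading=306, 4 segment(s) drawn

Answer: 28.413 -19.012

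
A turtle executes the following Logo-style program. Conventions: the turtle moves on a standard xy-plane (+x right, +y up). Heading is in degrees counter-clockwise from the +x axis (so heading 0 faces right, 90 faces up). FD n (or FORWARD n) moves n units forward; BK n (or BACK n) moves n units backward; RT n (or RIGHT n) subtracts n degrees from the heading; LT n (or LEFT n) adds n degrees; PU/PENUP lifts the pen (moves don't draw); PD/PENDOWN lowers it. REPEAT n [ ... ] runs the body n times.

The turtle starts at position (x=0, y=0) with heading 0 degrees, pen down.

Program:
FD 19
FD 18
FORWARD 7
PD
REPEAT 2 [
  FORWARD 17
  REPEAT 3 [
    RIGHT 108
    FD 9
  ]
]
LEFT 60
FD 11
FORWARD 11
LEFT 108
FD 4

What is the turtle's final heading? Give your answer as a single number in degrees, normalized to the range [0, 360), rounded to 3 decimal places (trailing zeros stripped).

Answer: 240

Derivation:
Executing turtle program step by step:
Start: pos=(0,0), heading=0, pen down
FD 19: (0,0) -> (19,0) [heading=0, draw]
FD 18: (19,0) -> (37,0) [heading=0, draw]
FD 7: (37,0) -> (44,0) [heading=0, draw]
PD: pen down
REPEAT 2 [
  -- iteration 1/2 --
  FD 17: (44,0) -> (61,0) [heading=0, draw]
  REPEAT 3 [
    -- iteration 1/3 --
    RT 108: heading 0 -> 252
    FD 9: (61,0) -> (58.219,-8.56) [heading=252, draw]
    -- iteration 2/3 --
    RT 108: heading 252 -> 144
    FD 9: (58.219,-8.56) -> (50.938,-3.269) [heading=144, draw]
    -- iteration 3/3 --
    RT 108: heading 144 -> 36
    FD 9: (50.938,-3.269) -> (58.219,2.021) [heading=36, draw]
  ]
  -- iteration 2/2 --
  FD 17: (58.219,2.021) -> (71.972,12.013) [heading=36, draw]
  REPEAT 3 [
    -- iteration 1/3 --
    RT 108: heading 36 -> 288
    FD 9: (71.972,12.013) -> (74.753,3.453) [heading=288, draw]
    -- iteration 2/3 --
    RT 108: heading 288 -> 180
    FD 9: (74.753,3.453) -> (65.753,3.453) [heading=180, draw]
    -- iteration 3/3 --
    RT 108: heading 180 -> 72
    FD 9: (65.753,3.453) -> (68.534,12.013) [heading=72, draw]
  ]
]
LT 60: heading 72 -> 132
FD 11: (68.534,12.013) -> (61.174,20.188) [heading=132, draw]
FD 11: (61.174,20.188) -> (53.814,28.362) [heading=132, draw]
LT 108: heading 132 -> 240
FD 4: (53.814,28.362) -> (51.814,24.898) [heading=240, draw]
Final: pos=(51.814,24.898), heading=240, 14 segment(s) drawn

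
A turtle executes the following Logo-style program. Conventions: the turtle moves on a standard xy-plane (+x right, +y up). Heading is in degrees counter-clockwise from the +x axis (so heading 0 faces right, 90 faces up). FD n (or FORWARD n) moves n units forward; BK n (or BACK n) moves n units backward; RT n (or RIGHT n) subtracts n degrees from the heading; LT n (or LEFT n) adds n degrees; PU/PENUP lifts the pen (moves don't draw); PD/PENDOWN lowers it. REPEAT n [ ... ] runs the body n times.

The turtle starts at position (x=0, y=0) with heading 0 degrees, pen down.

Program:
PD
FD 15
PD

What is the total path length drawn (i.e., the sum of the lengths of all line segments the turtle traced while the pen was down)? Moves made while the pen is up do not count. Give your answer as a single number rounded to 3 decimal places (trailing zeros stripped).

Answer: 15

Derivation:
Executing turtle program step by step:
Start: pos=(0,0), heading=0, pen down
PD: pen down
FD 15: (0,0) -> (15,0) [heading=0, draw]
PD: pen down
Final: pos=(15,0), heading=0, 1 segment(s) drawn

Segment lengths:
  seg 1: (0,0) -> (15,0), length = 15
Total = 15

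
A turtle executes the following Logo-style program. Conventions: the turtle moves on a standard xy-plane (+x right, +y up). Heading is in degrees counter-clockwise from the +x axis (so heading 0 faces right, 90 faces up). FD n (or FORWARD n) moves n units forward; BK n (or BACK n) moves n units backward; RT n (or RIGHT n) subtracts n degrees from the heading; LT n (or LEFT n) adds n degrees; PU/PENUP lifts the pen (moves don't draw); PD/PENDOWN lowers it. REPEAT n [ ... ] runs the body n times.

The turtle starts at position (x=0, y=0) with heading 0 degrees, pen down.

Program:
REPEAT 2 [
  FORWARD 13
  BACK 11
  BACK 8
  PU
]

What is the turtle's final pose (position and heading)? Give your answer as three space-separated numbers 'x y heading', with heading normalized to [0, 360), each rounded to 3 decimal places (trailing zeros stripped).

Answer: -12 0 0

Derivation:
Executing turtle program step by step:
Start: pos=(0,0), heading=0, pen down
REPEAT 2 [
  -- iteration 1/2 --
  FD 13: (0,0) -> (13,0) [heading=0, draw]
  BK 11: (13,0) -> (2,0) [heading=0, draw]
  BK 8: (2,0) -> (-6,0) [heading=0, draw]
  PU: pen up
  -- iteration 2/2 --
  FD 13: (-6,0) -> (7,0) [heading=0, move]
  BK 11: (7,0) -> (-4,0) [heading=0, move]
  BK 8: (-4,0) -> (-12,0) [heading=0, move]
  PU: pen up
]
Final: pos=(-12,0), heading=0, 3 segment(s) drawn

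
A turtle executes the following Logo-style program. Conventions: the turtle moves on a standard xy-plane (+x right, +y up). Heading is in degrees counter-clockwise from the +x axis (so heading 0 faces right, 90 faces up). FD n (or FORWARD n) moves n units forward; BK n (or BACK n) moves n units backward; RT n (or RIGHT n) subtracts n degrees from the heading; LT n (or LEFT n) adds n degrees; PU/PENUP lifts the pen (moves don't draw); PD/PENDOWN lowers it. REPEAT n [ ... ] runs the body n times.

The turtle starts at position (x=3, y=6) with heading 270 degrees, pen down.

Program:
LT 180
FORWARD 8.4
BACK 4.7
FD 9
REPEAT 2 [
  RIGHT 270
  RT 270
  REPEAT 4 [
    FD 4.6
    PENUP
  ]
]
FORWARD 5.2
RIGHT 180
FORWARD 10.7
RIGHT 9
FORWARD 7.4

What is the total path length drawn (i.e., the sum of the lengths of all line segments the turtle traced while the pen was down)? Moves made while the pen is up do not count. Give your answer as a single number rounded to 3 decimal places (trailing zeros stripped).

Executing turtle program step by step:
Start: pos=(3,6), heading=270, pen down
LT 180: heading 270 -> 90
FD 8.4: (3,6) -> (3,14.4) [heading=90, draw]
BK 4.7: (3,14.4) -> (3,9.7) [heading=90, draw]
FD 9: (3,9.7) -> (3,18.7) [heading=90, draw]
REPEAT 2 [
  -- iteration 1/2 --
  RT 270: heading 90 -> 180
  RT 270: heading 180 -> 270
  REPEAT 4 [
    -- iteration 1/4 --
    FD 4.6: (3,18.7) -> (3,14.1) [heading=270, draw]
    PU: pen up
    -- iteration 2/4 --
    FD 4.6: (3,14.1) -> (3,9.5) [heading=270, move]
    PU: pen up
    -- iteration 3/4 --
    FD 4.6: (3,9.5) -> (3,4.9) [heading=270, move]
    PU: pen up
    -- iteration 4/4 --
    FD 4.6: (3,4.9) -> (3,0.3) [heading=270, move]
    PU: pen up
  ]
  -- iteration 2/2 --
  RT 270: heading 270 -> 0
  RT 270: heading 0 -> 90
  REPEAT 4 [
    -- iteration 1/4 --
    FD 4.6: (3,0.3) -> (3,4.9) [heading=90, move]
    PU: pen up
    -- iteration 2/4 --
    FD 4.6: (3,4.9) -> (3,9.5) [heading=90, move]
    PU: pen up
    -- iteration 3/4 --
    FD 4.6: (3,9.5) -> (3,14.1) [heading=90, move]
    PU: pen up
    -- iteration 4/4 --
    FD 4.6: (3,14.1) -> (3,18.7) [heading=90, move]
    PU: pen up
  ]
]
FD 5.2: (3,18.7) -> (3,23.9) [heading=90, move]
RT 180: heading 90 -> 270
FD 10.7: (3,23.9) -> (3,13.2) [heading=270, move]
RT 9: heading 270 -> 261
FD 7.4: (3,13.2) -> (1.842,5.891) [heading=261, move]
Final: pos=(1.842,5.891), heading=261, 4 segment(s) drawn

Segment lengths:
  seg 1: (3,6) -> (3,14.4), length = 8.4
  seg 2: (3,14.4) -> (3,9.7), length = 4.7
  seg 3: (3,9.7) -> (3,18.7), length = 9
  seg 4: (3,18.7) -> (3,14.1), length = 4.6
Total = 26.7

Answer: 26.7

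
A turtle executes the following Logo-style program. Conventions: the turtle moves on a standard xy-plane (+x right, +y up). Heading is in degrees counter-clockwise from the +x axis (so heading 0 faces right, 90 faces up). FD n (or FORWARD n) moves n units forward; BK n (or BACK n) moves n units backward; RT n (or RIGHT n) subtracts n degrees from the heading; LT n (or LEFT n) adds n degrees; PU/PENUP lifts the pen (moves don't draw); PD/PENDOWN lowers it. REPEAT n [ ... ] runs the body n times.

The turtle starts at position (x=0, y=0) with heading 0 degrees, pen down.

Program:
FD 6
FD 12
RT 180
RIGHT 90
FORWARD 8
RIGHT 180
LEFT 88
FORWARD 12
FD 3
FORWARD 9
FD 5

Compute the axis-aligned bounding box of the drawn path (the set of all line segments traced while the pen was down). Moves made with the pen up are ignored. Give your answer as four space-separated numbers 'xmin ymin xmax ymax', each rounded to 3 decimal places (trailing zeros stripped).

Answer: 0 0 46.982 8

Derivation:
Executing turtle program step by step:
Start: pos=(0,0), heading=0, pen down
FD 6: (0,0) -> (6,0) [heading=0, draw]
FD 12: (6,0) -> (18,0) [heading=0, draw]
RT 180: heading 0 -> 180
RT 90: heading 180 -> 90
FD 8: (18,0) -> (18,8) [heading=90, draw]
RT 180: heading 90 -> 270
LT 88: heading 270 -> 358
FD 12: (18,8) -> (29.993,7.581) [heading=358, draw]
FD 3: (29.993,7.581) -> (32.991,7.477) [heading=358, draw]
FD 9: (32.991,7.477) -> (41.985,7.162) [heading=358, draw]
FD 5: (41.985,7.162) -> (46.982,6.988) [heading=358, draw]
Final: pos=(46.982,6.988), heading=358, 7 segment(s) drawn

Segment endpoints: x in {0, 6, 18, 29.993, 32.991, 41.985, 46.982}, y in {0, 6.988, 7.162, 7.477, 7.581, 8}
xmin=0, ymin=0, xmax=46.982, ymax=8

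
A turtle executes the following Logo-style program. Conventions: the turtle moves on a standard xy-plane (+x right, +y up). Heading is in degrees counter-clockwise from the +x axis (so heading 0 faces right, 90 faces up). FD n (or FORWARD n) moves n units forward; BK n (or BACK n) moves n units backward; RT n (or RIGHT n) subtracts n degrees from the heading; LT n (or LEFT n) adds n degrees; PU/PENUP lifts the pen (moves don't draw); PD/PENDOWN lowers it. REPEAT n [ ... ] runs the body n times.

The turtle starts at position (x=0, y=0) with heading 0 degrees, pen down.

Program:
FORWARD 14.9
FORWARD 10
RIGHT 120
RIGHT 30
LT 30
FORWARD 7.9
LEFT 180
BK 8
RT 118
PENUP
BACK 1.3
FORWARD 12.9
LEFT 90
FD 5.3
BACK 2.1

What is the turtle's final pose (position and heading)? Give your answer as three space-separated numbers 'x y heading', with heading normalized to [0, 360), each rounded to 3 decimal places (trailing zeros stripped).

Executing turtle program step by step:
Start: pos=(0,0), heading=0, pen down
FD 14.9: (0,0) -> (14.9,0) [heading=0, draw]
FD 10: (14.9,0) -> (24.9,0) [heading=0, draw]
RT 120: heading 0 -> 240
RT 30: heading 240 -> 210
LT 30: heading 210 -> 240
FD 7.9: (24.9,0) -> (20.95,-6.842) [heading=240, draw]
LT 180: heading 240 -> 60
BK 8: (20.95,-6.842) -> (16.95,-13.77) [heading=60, draw]
RT 118: heading 60 -> 302
PU: pen up
BK 1.3: (16.95,-13.77) -> (16.261,-12.667) [heading=302, move]
FD 12.9: (16.261,-12.667) -> (23.097,-23.607) [heading=302, move]
LT 90: heading 302 -> 32
FD 5.3: (23.097,-23.607) -> (27.592,-20.799) [heading=32, move]
BK 2.1: (27.592,-20.799) -> (25.811,-21.911) [heading=32, move]
Final: pos=(25.811,-21.911), heading=32, 4 segment(s) drawn

Answer: 25.811 -21.911 32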